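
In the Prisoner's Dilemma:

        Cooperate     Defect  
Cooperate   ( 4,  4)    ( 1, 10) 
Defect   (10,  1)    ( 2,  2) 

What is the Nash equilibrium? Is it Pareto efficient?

(Defect, Defect) is NE; not Pareto efficient

Work:
Defect dominates Cooperate for both players:
If P2 cooperates: Defect (10) > Cooperate (4)
If P2 defects: Defect (2) > Cooperate (1)
NE: (Defect, Defect) with payoff (2, 2)
But (Cooperate, Cooperate) = (4, 4) Pareto dominates (2, 2)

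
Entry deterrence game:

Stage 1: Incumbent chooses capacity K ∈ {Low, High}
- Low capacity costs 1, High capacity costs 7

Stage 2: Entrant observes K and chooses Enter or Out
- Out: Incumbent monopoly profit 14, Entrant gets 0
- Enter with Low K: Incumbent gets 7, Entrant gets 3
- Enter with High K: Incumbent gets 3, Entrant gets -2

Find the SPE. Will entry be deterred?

SPE: (High, Enter|Low, Out|High); Entry deterred. Incumbent net profit = 7

Work:
After Low K: Entrant enters (3 > 0)
After High K: Entrant stays out (-2 < 0)
Incumbent: Low → 7−1=6, High → 14−7=7
Incumbent chooses High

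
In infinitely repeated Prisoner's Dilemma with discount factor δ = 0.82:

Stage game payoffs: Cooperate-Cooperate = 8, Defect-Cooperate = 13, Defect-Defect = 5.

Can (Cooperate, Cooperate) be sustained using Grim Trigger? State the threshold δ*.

δ* = 0.625; since δ = 0.82 ≥ 0.625, cooperation can be sustained

Work:
For Grim Trigger:
Cooperate forever: 8/(1-δ)
Defect then punished: 13 + 5·δ/(1-δ)
Need: 8/(1-δ) ≥ 13 + 5·δ/(1-δ)
Solving: δ ≥ (T-R)/(T-P) = (13-8)/(13-5) = 0.625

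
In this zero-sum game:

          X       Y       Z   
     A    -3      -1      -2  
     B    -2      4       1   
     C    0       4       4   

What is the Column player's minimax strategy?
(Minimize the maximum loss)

Column should play X, value = 0

Work:
Column player minimizes Row's maximum payoff:
Column X: max payoff to Row = 0
Column Y: max payoff to Row = 4
Column Z: max payoff to Row = 4
Minimum is 0, achieved by column X.
Minimax strategy: X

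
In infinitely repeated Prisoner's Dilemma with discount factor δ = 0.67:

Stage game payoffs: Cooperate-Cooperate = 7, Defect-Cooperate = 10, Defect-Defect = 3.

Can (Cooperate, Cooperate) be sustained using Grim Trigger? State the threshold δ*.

δ* = 0.4286; since δ = 0.67 ≥ 0.4286, cooperation can be sustained

Work:
For Grim Trigger:
Cooperate forever: 7/(1-δ)
Defect then punished: 10 + 3·δ/(1-δ)
Need: 7/(1-δ) ≥ 10 + 3·δ/(1-δ)
Solving: δ ≥ (T-R)/(T-P) = (10-7)/(10-3) = 0.4286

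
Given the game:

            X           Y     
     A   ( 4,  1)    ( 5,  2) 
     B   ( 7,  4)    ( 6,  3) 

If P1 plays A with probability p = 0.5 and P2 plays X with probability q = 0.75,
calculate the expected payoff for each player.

E[P1] = 5.5, E[P2] = 2.5

Work:
E[P1] = p·q·π₁(A,X) + p·(1-q)·π₁(A,Y) + (1-p)·q·π₁(B,X) + (1-p)·(1-q)·π₁(B,Y)
= 0.5·0.75·4 + 0.5·0.25·5 + 0.5·0.75·7 + 0.5·0.25·6
= 5.5

E[P2] = 2.5 (similar calculation)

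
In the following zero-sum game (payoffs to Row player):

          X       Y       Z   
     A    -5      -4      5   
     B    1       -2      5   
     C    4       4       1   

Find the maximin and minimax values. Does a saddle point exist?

Maximin = 1, Minimax = 4, Saddle: False

Work:
Row minimums: [-5, -2, 1] → maximin = 1
Column maximums: [4, 4, 5] → minimax = 4
No saddle point (maximin ≠ minimax). Mixed strategy needed.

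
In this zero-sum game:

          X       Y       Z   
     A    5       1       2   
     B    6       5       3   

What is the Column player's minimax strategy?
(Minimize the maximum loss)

Column should play Z, value = 3

Work:
Column player minimizes Row's maximum payoff:
Column X: max payoff to Row = 6
Column Y: max payoff to Row = 5
Column Z: max payoff to Row = 3
Minimum is 3, achieved by column Z.
Minimax strategy: Z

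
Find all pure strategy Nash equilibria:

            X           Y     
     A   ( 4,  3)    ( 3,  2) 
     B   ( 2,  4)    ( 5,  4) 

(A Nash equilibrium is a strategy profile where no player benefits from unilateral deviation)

Nash equilibrium: (A, X), (B, Y)

Work:
Best responses:
  P1 vs X: payoffs [4, 2] → best response A (payoff 4)
  P1 vs Y: payoffs [3, 5] → best response B (payoff 5)
  P2 vs A: payoffs [3, 2] → best response X (payoff 3)
  P2 vs B: payoffs [4, 4] → best response X/Y (payoff 4)
Mutual best responses: (A,X), (B,Y) → Nash equilibria.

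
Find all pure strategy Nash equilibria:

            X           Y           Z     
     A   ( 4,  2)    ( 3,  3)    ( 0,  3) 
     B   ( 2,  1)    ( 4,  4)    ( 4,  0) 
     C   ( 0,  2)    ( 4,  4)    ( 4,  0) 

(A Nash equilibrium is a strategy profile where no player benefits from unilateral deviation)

Nash equilibrium: (B, Y), (C, Y)

Work:
Best responses:
  P1 vs X: payoffs [4, 2, 0] → best response A (payoff 4)
  P1 vs Y: payoffs [3, 4, 4] → best response B/C (payoff 4)
  P1 vs Z: payoffs [0, 4, 4] → best response B/C (payoff 4)
  P2 vs A: payoffs [2, 3, 3] → best response Y/Z (payoff 3)
  P2 vs B: payoffs [1, 4, 0] → best response Y (payoff 4)
  P2 vs C: payoffs [2, 4, 0] → best response Y (payoff 4)
Mutual best responses: (B,Y), (C,Y) → Nash equilibria.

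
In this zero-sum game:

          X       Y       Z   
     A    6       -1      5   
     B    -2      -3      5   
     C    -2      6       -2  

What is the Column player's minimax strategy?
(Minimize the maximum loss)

Column should play Z, value = 5

Work:
Column player minimizes Row's maximum payoff:
Column X: max payoff to Row = 6
Column Y: max payoff to Row = 6
Column Z: max payoff to Row = 5
Minimum is 5, achieved by column Z.
Minimax strategy: Z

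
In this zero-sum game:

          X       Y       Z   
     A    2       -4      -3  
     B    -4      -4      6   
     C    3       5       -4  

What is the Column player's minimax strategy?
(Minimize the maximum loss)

Column should play X, value = 3

Work:
Column player minimizes Row's maximum payoff:
Column X: max payoff to Row = 3
Column Y: max payoff to Row = 5
Column Z: max payoff to Row = 6
Minimum is 3, achieved by column X.
Minimax strategy: X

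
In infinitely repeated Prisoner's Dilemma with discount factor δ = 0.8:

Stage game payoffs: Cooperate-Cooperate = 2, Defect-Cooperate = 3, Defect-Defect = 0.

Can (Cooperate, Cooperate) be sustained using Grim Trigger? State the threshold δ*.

δ* = 0.3333; since δ = 0.8 ≥ 0.3333, cooperation can be sustained

Work:
For Grim Trigger:
Cooperate forever: 2/(1-δ)
Defect then punished: 3 + 0·δ/(1-δ)
Need: 2/(1-δ) ≥ 3 + 0·δ/(1-δ)
Solving: δ ≥ (T-R)/(T-P) = (3-2)/(3-0) = 0.3333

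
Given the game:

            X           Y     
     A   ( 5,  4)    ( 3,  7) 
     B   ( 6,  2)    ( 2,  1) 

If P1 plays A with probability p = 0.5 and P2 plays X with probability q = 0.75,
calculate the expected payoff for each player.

E[P1] = 4.75, E[P2] = 3.25

Work:
E[P1] = p·q·π₁(A,X) + p·(1-q)·π₁(A,Y) + (1-p)·q·π₁(B,X) + (1-p)·(1-q)·π₁(B,Y)
= 0.5·0.75·5 + 0.5·0.25·3 + 0.5·0.75·6 + 0.5·0.25·2
= 4.75

E[P2] = 3.25 (similar calculation)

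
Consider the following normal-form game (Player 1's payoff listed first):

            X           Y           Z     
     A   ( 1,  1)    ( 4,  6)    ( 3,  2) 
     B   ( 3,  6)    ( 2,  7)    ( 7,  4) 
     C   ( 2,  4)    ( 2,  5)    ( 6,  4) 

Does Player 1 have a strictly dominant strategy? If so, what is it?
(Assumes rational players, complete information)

No strictly dominant strategy exists for Player 1

Work:
A strategy strictly dominates another if it gives a strictly higher payoff against every opponent action. Compare each pair of P1's strategies column-by-column:
  A vs B: [1 vs 3, 4 vs 2, 3 vs 7] → A does not strictly dominate B (column X: 1 ≤ 3)
  A vs C: [1 vs 2, 4 vs 2, 3 vs 6] → A does not strictly dominate C (column X: 1 ≤ 2)
  B vs A: [3 vs 1, 2 vs 4, 7 vs 3] → B does not strictly dominate A (column Y: 2 ≤ 4)
  B vs C: [3 vs 2, 2 vs 2, 7 vs 6] → B does not strictly dominate C (column Y: 2 ≤ 2)
  C vs A: [2 vs 1, 2 vs 4, 6 vs 3] → C does not strictly dominate A (column Y: 2 ≤ 4)
  C vs B: [2 vs 3, 2 vs 2, 6 vs 7] → C does not strictly dominate B (column X: 2 ≤ 3)
No single strategy strictly dominates all others → no strictly dominant strategy.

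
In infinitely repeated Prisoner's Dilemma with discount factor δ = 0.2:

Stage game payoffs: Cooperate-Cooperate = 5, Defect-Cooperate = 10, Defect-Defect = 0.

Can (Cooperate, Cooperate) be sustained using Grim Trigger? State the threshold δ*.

δ* = 0.5; since δ = 0.2 < 0.5, cooperation cannot be sustained

Work:
For Grim Trigger:
Cooperate forever: 5/(1-δ)
Defect then punished: 10 + 0·δ/(1-δ)
Need: 5/(1-δ) ≥ 10 + 0·δ/(1-δ)
Solving: δ ≥ (T-R)/(T-P) = (10-5)/(10-0) = 0.5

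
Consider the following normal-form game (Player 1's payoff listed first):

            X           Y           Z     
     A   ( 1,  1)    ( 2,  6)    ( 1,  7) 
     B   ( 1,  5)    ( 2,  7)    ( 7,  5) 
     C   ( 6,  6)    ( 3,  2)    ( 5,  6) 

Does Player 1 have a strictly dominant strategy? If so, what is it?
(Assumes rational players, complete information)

No strictly dominant strategy exists for Player 1

Work:
A strategy strictly dominates another if it gives a strictly higher payoff against every opponent action. Compare each pair of P1's strategies column-by-column:
  A vs B: [1 vs 1, 2 vs 2, 1 vs 7] → A does not strictly dominate B (column X: 1 ≤ 1)
  A vs C: [1 vs 6, 2 vs 3, 1 vs 5] → A does not strictly dominate C (column X: 1 ≤ 6)
  B vs A: [1 vs 1, 2 vs 2, 7 vs 1] → B does not strictly dominate A (column X: 1 ≤ 1)
  B vs C: [1 vs 6, 2 vs 3, 7 vs 5] → B does not strictly dominate C (column X: 1 ≤ 6)
  C vs A: [6 vs 1, 3 vs 2, 5 vs 1] → C strictly dominates A
  C vs B: [6 vs 1, 3 vs 2, 5 vs 7] → C does not strictly dominate B (column Z: 5 ≤ 7)
No single strategy strictly dominates all others → no strictly dominant strategy.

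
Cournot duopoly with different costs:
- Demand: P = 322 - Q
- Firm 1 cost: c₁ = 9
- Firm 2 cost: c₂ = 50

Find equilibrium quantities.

q₁* = 118.0, q₂* = 77.0

Work:
Reaction: q₁ = (322 - 9 - q₂)/2
Reaction: q₂ = (322 - 50 - q₁)/2
Solve simultaneously:
q₁* = (322 - 2×9 + 50)/3 = 118.0
q₂* = (322 - 2×50 + 9)/3 = 77.0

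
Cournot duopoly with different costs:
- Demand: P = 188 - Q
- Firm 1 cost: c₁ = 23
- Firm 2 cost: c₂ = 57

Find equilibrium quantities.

q₁* = 66.33, q₂* = 32.33

Work:
Reaction: q₁ = (188 - 23 - q₂)/2
Reaction: q₂ = (188 - 57 - q₁)/2
Solve simultaneously:
q₁* = (188 - 2×23 + 57)/3 = 66.33
q₂* = (188 - 2×57 + 23)/3 = 32.33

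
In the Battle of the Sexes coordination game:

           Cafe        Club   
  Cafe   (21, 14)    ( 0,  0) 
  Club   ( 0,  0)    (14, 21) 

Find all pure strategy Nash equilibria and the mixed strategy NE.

Pure NE: (Cafe, Cafe) and (Club, Club); Mixed NE: p = 0.6, q = 0.4

Work:
Check pure NE:
(Cafe, Cafe): (21, 14) - no unilateral deviation beneficial
(Club, Club): (14, 21) - no unilateral deviation beneficial
Mixed NE: P1 plays Cafe with p = 0.6, P2 plays Cafe with q = 0.4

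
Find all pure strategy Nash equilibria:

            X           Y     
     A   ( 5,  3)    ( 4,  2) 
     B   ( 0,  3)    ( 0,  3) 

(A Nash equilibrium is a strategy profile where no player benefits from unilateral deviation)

Nash equilibrium: (A, X)

Work:
Best responses:
  P1 vs X: payoffs [5, 0] → best response A (payoff 5)
  P1 vs Y: payoffs [4, 0] → best response A (payoff 4)
  P2 vs A: payoffs [3, 2] → best response X (payoff 3)
  P2 vs B: payoffs [3, 3] → best response X/Y (payoff 3)
Mutual best responses: (A,X) → Nash equilibria.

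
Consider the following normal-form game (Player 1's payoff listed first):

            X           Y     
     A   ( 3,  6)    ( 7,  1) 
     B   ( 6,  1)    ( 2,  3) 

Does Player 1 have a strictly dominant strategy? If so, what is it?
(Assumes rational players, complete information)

No strictly dominant strategy exists for Player 1

Work:
A strategy strictly dominates another if it gives a strictly higher payoff against every opponent action. Compare each pair of P1's strategies column-by-column:
  A vs B: [3 vs 6, 7 vs 2] → A does not strictly dominate B (column X: 3 ≤ 6)
  B vs A: [6 vs 3, 2 vs 7] → B does not strictly dominate A (column Y: 2 ≤ 7)
No single strategy strictly dominates all others → no strictly dominant strategy.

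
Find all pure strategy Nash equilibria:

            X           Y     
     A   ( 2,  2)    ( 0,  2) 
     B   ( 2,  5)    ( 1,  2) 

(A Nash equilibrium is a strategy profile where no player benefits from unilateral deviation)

Nash equilibrium: (A, X), (B, X)

Work:
Best responses:
  P1 vs X: payoffs [2, 2] → best response A/B (payoff 2)
  P1 vs Y: payoffs [0, 1] → best response B (payoff 1)
  P2 vs A: payoffs [2, 2] → best response X/Y (payoff 2)
  P2 vs B: payoffs [5, 2] → best response X (payoff 5)
Mutual best responses: (A,X), (B,X) → Nash equilibria.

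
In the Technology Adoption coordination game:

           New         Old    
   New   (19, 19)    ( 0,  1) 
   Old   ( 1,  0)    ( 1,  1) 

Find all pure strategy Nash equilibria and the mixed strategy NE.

Pure NE: (New, New) and (Old, Old); Mixed NE: p = 0.0526, q = 0.0526

Work:
Check pure NE:
(New, New): (19, 19) - no unilateral deviation beneficial
(Old, Old): (1, 1) - no unilateral deviation beneficial
Mixed NE: P1 plays New with p = 0.0526, P2 plays New with q = 0.0526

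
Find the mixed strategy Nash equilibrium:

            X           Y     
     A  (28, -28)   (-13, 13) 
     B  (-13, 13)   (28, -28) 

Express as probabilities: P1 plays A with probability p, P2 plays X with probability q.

p = 0.5, q = 0.5

Work:
Find probabilities that make opponent indifferent:
P2 chooses q to make P1 indifferent between A and B
P1 chooses p to make P2 indifferent between X and Y
Mixed NE: P1 plays (A: 0.5, B: 0.5), P2 plays (X: 0.5, Y: 0.5)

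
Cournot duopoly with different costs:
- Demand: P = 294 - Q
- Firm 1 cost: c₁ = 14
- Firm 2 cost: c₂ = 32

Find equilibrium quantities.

q₁* = 99.33, q₂* = 81.33

Work:
Reaction: q₁ = (294 - 14 - q₂)/2
Reaction: q₂ = (294 - 32 - q₁)/2
Solve simultaneously:
q₁* = (294 - 2×14 + 32)/3 = 99.33
q₂* = (294 - 2×32 + 14)/3 = 81.33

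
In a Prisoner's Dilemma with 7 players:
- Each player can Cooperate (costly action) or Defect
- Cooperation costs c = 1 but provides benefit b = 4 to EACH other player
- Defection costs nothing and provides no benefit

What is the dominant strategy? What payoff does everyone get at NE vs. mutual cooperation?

Dominant: Defect; NE payoff = 0; Coop payoff = 23

Work:
Defect dominates (saves cost c = 1, benefit to others is external)
NE: All defect → everyone gets 0
If all cooperate: each receives (6)×4 - 1 = 23
Social dilemma: 23 > 0 but NE gives 0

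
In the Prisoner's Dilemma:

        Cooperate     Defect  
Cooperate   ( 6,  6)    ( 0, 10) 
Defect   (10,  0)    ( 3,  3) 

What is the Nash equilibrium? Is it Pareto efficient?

(Defect, Defect) is NE; not Pareto efficient

Work:
Defect dominates Cooperate for both players:
If P2 cooperates: Defect (10) > Cooperate (6)
If P2 defects: Defect (3) > Cooperate (0)
NE: (Defect, Defect) with payoff (3, 3)
But (Cooperate, Cooperate) = (6, 6) Pareto dominates (3, 3)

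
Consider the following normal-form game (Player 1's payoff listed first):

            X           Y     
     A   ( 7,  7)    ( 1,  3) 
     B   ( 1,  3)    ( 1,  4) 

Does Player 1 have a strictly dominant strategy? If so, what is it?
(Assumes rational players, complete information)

No strictly dominant strategy exists for Player 1

Work:
A strategy strictly dominates another if it gives a strictly higher payoff against every opponent action. Compare each pair of P1's strategies column-by-column:
  A vs B: [7 vs 1, 1 vs 1] → A does not strictly dominate B (column Y: 1 ≤ 1)
  B vs A: [1 vs 7, 1 vs 1] → B does not strictly dominate A (column X: 1 ≤ 7)
No single strategy strictly dominates all others → no strictly dominant strategy.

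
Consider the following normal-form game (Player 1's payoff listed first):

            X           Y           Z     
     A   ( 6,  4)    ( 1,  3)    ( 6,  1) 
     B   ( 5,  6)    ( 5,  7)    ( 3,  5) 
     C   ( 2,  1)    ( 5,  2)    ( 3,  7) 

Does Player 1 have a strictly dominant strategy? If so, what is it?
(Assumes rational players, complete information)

No strictly dominant strategy exists for Player 1

Work:
A strategy strictly dominates another if it gives a strictly higher payoff against every opponent action. Compare each pair of P1's strategies column-by-column:
  A vs B: [6 vs 5, 1 vs 5, 6 vs 3] → A does not strictly dominate B (column Y: 1 ≤ 5)
  A vs C: [6 vs 2, 1 vs 5, 6 vs 3] → A does not strictly dominate C (column Y: 1 ≤ 5)
  B vs A: [5 vs 6, 5 vs 1, 3 vs 6] → B does not strictly dominate A (column X: 5 ≤ 6)
  B vs C: [5 vs 2, 5 vs 5, 3 vs 3] → B does not strictly dominate C (column Y: 5 ≤ 5)
  C vs A: [2 vs 6, 5 vs 1, 3 vs 6] → C does not strictly dominate A (column X: 2 ≤ 6)
  C vs B: [2 vs 5, 5 vs 5, 3 vs 3] → C does not strictly dominate B (column X: 2 ≤ 5)
No single strategy strictly dominates all others → no strictly dominant strategy.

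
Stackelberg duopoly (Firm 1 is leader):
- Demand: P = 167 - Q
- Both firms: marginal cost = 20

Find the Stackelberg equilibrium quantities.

q₁* (leader) = 73.5, q₂* (follower) = 36.75

Work:
Follower's reaction: q₂ = (a - c - q₁)/2
Leader substitutes: π₁ = q₁·(a - q₁ - (a-c-q₁)/2 - c)
FOC: q₁* = (167 - 20)/2 = 73.50
Then: q₂* = (167 - 20 - 73.5)/2 = 36.75
Leader has first-mover advantage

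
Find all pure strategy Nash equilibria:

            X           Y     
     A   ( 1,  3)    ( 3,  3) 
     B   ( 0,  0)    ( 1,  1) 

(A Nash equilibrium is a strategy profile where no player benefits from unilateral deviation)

Nash equilibrium: (A, X), (A, Y)

Work:
Best responses:
  P1 vs X: payoffs [1, 0] → best response A (payoff 1)
  P1 vs Y: payoffs [3, 1] → best response A (payoff 3)
  P2 vs A: payoffs [3, 3] → best response X/Y (payoff 3)
  P2 vs B: payoffs [0, 1] → best response Y (payoff 1)
Mutual best responses: (A,X), (A,Y) → Nash equilibria.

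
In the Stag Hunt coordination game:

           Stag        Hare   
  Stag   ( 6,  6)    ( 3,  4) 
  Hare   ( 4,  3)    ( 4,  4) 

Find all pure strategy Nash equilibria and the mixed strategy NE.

Pure NE: (Stag, Stag) and (Hare, Hare); Mixed NE: p = 0.3333, q = 0.3333

Work:
Check pure NE:
(Stag, Stag): (6, 6) - no unilateral deviation beneficial
(Hare, Hare): (4, 4) - no unilateral deviation beneficial
Mixed NE: P1 plays Stag with p = 0.3333, P2 plays Stag with q = 0.3333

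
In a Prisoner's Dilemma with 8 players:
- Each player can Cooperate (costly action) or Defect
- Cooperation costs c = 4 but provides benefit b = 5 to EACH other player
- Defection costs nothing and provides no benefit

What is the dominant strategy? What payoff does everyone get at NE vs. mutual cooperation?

Dominant: Defect; NE payoff = 0; Coop payoff = 31

Work:
Defect dominates (saves cost c = 4, benefit to others is external)
NE: All defect → everyone gets 0
If all cooperate: each receives (7)×5 - 4 = 31
Social dilemma: 31 > 0 but NE gives 0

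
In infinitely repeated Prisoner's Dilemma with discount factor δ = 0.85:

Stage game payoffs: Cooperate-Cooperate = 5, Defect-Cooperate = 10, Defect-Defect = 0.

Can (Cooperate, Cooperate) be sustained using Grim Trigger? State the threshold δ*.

δ* = 0.5; since δ = 0.85 ≥ 0.5, cooperation can be sustained

Work:
For Grim Trigger:
Cooperate forever: 5/(1-δ)
Defect then punished: 10 + 0·δ/(1-δ)
Need: 5/(1-δ) ≥ 10 + 0·δ/(1-δ)
Solving: δ ≥ (T-R)/(T-P) = (10-5)/(10-0) = 0.5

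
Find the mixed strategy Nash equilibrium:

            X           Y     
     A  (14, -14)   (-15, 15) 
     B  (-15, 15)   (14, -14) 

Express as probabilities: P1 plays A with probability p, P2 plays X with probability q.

p = 0.5, q = 0.5

Work:
Find probabilities that make opponent indifferent:
P2 chooses q to make P1 indifferent between A and B
P1 chooses p to make P2 indifferent between X and Y
Mixed NE: P1 plays (A: 0.5, B: 0.5), P2 plays (X: 0.5, Y: 0.5)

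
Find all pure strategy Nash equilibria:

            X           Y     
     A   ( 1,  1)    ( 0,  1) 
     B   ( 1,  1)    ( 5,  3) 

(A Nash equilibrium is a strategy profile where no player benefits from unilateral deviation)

Nash equilibrium: (A, X), (B, Y)

Work:
Best responses:
  P1 vs X: payoffs [1, 1] → best response A/B (payoff 1)
  P1 vs Y: payoffs [0, 5] → best response B (payoff 5)
  P2 vs A: payoffs [1, 1] → best response X/Y (payoff 1)
  P2 vs B: payoffs [1, 3] → best response Y (payoff 3)
Mutual best responses: (A,X), (B,Y) → Nash equilibria.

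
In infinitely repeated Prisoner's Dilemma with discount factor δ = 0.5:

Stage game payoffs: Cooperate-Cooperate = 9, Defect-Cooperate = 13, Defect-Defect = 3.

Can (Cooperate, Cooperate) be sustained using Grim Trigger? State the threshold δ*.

δ* = 0.4; since δ = 0.5 ≥ 0.4, cooperation can be sustained

Work:
For Grim Trigger:
Cooperate forever: 9/(1-δ)
Defect then punished: 13 + 3·δ/(1-δ)
Need: 9/(1-δ) ≥ 13 + 3·δ/(1-δ)
Solving: δ ≥ (T-R)/(T-P) = (13-9)/(13-3) = 0.4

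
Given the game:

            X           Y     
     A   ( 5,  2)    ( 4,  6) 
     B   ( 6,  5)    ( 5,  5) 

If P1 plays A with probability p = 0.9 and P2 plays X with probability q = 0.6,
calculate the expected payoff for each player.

E[P1] = 4.7, E[P2] = 3.74

Work:
E[P1] = p·q·π₁(A,X) + p·(1-q)·π₁(A,Y) + (1-p)·q·π₁(B,X) + (1-p)·(1-q)·π₁(B,Y)
= 0.9·0.6·5 + 0.9·0.4·4 + 0.1·0.6·6 + 0.1·0.4·5
= 4.7

E[P2] = 3.74 (similar calculation)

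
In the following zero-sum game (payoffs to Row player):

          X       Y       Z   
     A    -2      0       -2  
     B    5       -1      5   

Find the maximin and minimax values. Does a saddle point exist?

Maximin = -1, Minimax = 0, Saddle: False

Work:
Row minimums: [-2, -1] → maximin = -1
Column maximums: [5, 0, 5] → minimax = 0
No saddle point (maximin ≠ minimax). Mixed strategy needed.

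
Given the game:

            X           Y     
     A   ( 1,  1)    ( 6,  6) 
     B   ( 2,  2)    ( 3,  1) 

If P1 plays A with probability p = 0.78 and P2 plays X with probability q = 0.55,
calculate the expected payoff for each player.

E[P1] = 3.074, E[P2] = 2.876

Work:
E[P1] = p·q·π₁(A,X) + p·(1-q)·π₁(A,Y) + (1-p)·q·π₁(B,X) + (1-p)·(1-q)·π₁(B,Y)
= 0.78·0.55·1 + 0.78·0.45·6 + 0.22·0.55·2 + 0.22·0.45·3
= 3.074

E[P2] = 2.876 (similar calculation)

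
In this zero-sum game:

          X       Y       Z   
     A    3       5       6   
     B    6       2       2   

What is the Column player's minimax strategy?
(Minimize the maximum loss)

Column should play Y, value = 5

Work:
Column player minimizes Row's maximum payoff:
Column X: max payoff to Row = 6
Column Y: max payoff to Row = 5
Column Z: max payoff to Row = 6
Minimum is 5, achieved by column Y.
Minimax strategy: Y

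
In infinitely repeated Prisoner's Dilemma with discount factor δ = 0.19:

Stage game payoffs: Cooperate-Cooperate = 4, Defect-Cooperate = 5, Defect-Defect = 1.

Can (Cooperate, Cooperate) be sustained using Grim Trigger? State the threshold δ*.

δ* = 0.25; since δ = 0.19 < 0.25, cooperation cannot be sustained

Work:
For Grim Trigger:
Cooperate forever: 4/(1-δ)
Defect then punished: 5 + 1·δ/(1-δ)
Need: 4/(1-δ) ≥ 5 + 1·δ/(1-δ)
Solving: δ ≥ (T-R)/(T-P) = (5-4)/(5-1) = 0.25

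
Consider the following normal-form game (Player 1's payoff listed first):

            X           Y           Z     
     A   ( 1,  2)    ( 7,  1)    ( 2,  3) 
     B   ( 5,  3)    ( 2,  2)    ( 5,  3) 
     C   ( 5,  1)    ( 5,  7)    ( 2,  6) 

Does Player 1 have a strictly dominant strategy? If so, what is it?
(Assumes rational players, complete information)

No strictly dominant strategy exists for Player 1

Work:
A strategy strictly dominates another if it gives a strictly higher payoff against every opponent action. Compare each pair of P1's strategies column-by-column:
  A vs B: [1 vs 5, 7 vs 2, 2 vs 5] → A does not strictly dominate B (column X: 1 ≤ 5)
  A vs C: [1 vs 5, 7 vs 5, 2 vs 2] → A does not strictly dominate C (column X: 1 ≤ 5)
  B vs A: [5 vs 1, 2 vs 7, 5 vs 2] → B does not strictly dominate A (column Y: 2 ≤ 7)
  B vs C: [5 vs 5, 2 vs 5, 5 vs 2] → B does not strictly dominate C (column X: 5 ≤ 5)
  C vs A: [5 vs 1, 5 vs 7, 2 vs 2] → C does not strictly dominate A (column Y: 5 ≤ 7)
  C vs B: [5 vs 5, 5 vs 2, 2 vs 5] → C does not strictly dominate B (column X: 5 ≤ 5)
No single strategy strictly dominates all others → no strictly dominant strategy.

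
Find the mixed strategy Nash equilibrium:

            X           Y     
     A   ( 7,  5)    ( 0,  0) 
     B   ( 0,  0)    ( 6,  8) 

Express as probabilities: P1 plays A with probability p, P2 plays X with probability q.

p = 0.6154, q = 0.4615

Work:
Find probabilities that make opponent indifferent:
P2 chooses q to make P1 indifferent between A and B
P1 chooses p to make P2 indifferent between X and Y
Mixed NE: P1 plays (A: 0.6154, B: 0.3846), P2 plays (X: 0.4615, Y: 0.5385)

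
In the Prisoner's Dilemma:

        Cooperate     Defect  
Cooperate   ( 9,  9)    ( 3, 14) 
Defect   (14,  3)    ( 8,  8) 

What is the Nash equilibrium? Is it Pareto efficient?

(Defect, Defect) is NE; not Pareto efficient

Work:
Defect dominates Cooperate for both players:
If P2 cooperates: Defect (14) > Cooperate (9)
If P2 defects: Defect (8) > Cooperate (3)
NE: (Defect, Defect) with payoff (8, 8)
But (Cooperate, Cooperate) = (9, 9) Pareto dominates (8, 8)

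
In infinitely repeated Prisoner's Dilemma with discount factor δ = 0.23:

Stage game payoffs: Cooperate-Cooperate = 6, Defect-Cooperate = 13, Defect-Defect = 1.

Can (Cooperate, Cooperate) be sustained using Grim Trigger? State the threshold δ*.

δ* = 0.5833; since δ = 0.23 < 0.5833, cooperation cannot be sustained

Work:
For Grim Trigger:
Cooperate forever: 6/(1-δ)
Defect then punished: 13 + 1·δ/(1-δ)
Need: 6/(1-δ) ≥ 13 + 1·δ/(1-δ)
Solving: δ ≥ (T-R)/(T-P) = (13-6)/(13-1) = 0.5833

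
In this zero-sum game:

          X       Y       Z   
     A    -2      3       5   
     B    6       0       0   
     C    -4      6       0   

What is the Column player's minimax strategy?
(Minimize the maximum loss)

Column should play Z, value = 5

Work:
Column player minimizes Row's maximum payoff:
Column X: max payoff to Row = 6
Column Y: max payoff to Row = 6
Column Z: max payoff to Row = 5
Minimum is 5, achieved by column Z.
Minimax strategy: Z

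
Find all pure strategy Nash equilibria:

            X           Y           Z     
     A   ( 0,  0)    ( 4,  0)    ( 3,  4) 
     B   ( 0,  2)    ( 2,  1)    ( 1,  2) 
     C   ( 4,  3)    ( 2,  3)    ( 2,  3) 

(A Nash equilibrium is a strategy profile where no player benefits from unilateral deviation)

Nash equilibrium: (A, Z), (C, X)

Work:
Best responses:
  P1 vs X: payoffs [0, 0, 4] → best response C (payoff 4)
  P1 vs Y: payoffs [4, 2, 2] → best response A (payoff 4)
  P1 vs Z: payoffs [3, 1, 2] → best response A (payoff 3)
  P2 vs A: payoffs [0, 0, 4] → best response Z (payoff 4)
  P2 vs B: payoffs [2, 1, 2] → best response X/Z (payoff 2)
  P2 vs C: payoffs [3, 3, 3] → best response X/Y/Z (payoff 3)
Mutual best responses: (A,Z), (C,X) → Nash equilibria.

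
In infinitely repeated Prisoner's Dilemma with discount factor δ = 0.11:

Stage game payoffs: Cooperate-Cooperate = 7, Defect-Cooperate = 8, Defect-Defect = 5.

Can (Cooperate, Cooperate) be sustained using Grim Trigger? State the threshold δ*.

δ* = 0.3333; since δ = 0.11 < 0.3333, cooperation cannot be sustained

Work:
For Grim Trigger:
Cooperate forever: 7/(1-δ)
Defect then punished: 8 + 5·δ/(1-δ)
Need: 7/(1-δ) ≥ 8 + 5·δ/(1-δ)
Solving: δ ≥ (T-R)/(T-P) = (8-7)/(8-5) = 0.3333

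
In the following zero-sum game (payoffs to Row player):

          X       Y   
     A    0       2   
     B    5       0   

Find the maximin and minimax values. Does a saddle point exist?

Maximin = 0, Minimax = 2, Saddle: False

Work:
Row minimums: [0, 0] → maximin = 0
Column maximums: [5, 2] → minimax = 2
No saddle point (maximin ≠ minimax). Mixed strategy needed.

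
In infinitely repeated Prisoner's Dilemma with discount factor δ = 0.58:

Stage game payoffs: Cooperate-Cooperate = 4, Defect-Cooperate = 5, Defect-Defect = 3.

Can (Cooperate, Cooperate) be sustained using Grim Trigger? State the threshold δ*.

δ* = 0.5; since δ = 0.58 ≥ 0.5, cooperation can be sustained

Work:
For Grim Trigger:
Cooperate forever: 4/(1-δ)
Defect then punished: 5 + 3·δ/(1-δ)
Need: 4/(1-δ) ≥ 5 + 3·δ/(1-δ)
Solving: δ ≥ (T-R)/(T-P) = (5-4)/(5-3) = 0.5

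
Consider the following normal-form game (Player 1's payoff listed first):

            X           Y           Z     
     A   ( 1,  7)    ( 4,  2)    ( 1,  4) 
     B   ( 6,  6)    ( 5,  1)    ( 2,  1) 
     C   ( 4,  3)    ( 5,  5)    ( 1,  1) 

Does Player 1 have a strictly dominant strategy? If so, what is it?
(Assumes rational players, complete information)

No strictly dominant strategy exists for Player 1

Work:
A strategy strictly dominates another if it gives a strictly higher payoff against every opponent action. Compare each pair of P1's strategies column-by-column:
  A vs B: [1 vs 6, 4 vs 5, 1 vs 2] → A does not strictly dominate B (column X: 1 ≤ 6)
  A vs C: [1 vs 4, 4 vs 5, 1 vs 1] → A does not strictly dominate C (column X: 1 ≤ 4)
  B vs A: [6 vs 1, 5 vs 4, 2 vs 1] → B strictly dominates A
  B vs C: [6 vs 4, 5 vs 5, 2 vs 1] → B does not strictly dominate C (column Y: 5 ≤ 5)
  C vs A: [4 vs 1, 5 vs 4, 1 vs 1] → C does not strictly dominate A (column Z: 1 ≤ 1)
  C vs B: [4 vs 6, 5 vs 5, 1 vs 2] → C does not strictly dominate B (column X: 4 ≤ 6)
No single strategy strictly dominates all others → no strictly dominant strategy.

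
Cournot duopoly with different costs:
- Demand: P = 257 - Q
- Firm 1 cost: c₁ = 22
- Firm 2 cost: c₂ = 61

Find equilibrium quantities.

q₁* = 91.33, q₂* = 52.33

Work:
Reaction: q₁ = (257 - 22 - q₂)/2
Reaction: q₂ = (257 - 61 - q₁)/2
Solve simultaneously:
q₁* = (257 - 2×22 + 61)/3 = 91.33
q₂* = (257 - 2×61 + 22)/3 = 52.33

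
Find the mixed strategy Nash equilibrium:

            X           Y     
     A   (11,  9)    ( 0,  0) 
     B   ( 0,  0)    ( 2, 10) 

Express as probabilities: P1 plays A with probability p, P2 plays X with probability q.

p = 0.5263, q = 0.1538

Work:
Find probabilities that make opponent indifferent:
P2 chooses q to make P1 indifferent between A and B
P1 chooses p to make P2 indifferent between X and Y
Mixed NE: P1 plays (A: 0.5263, B: 0.4737), P2 plays (X: 0.1538, Y: 0.8462)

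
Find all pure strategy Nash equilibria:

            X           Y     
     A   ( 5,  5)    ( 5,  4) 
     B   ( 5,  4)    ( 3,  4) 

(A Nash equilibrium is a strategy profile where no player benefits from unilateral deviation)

Nash equilibrium: (A, X), (B, X)

Work:
Best responses:
  P1 vs X: payoffs [5, 5] → best response A/B (payoff 5)
  P1 vs Y: payoffs [5, 3] → best response A (payoff 5)
  P2 vs A: payoffs [5, 4] → best response X (payoff 5)
  P2 vs B: payoffs [4, 4] → best response X/Y (payoff 4)
Mutual best responses: (A,X), (B,X) → Nash equilibria.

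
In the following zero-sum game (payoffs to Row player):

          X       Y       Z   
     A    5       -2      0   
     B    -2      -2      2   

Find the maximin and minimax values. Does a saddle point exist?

Maximin = -2, Minimax = -2, Saddle: True

Work:
Row minimums: [-2, -2] → maximin = -2
Column maximums: [5, -2, 2] → minimax = -2
Saddle point exists! Game value = -2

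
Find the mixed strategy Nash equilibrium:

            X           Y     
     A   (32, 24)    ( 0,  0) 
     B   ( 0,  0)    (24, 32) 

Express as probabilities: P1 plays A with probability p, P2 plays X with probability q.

p = 0.5714, q = 0.4286

Work:
Find probabilities that make opponent indifferent:
P2 chooses q to make P1 indifferent between A and B
P1 chooses p to make P2 indifferent between X and Y
Mixed NE: P1 plays (A: 0.5714, B: 0.4286), P2 plays (X: 0.4286, Y: 0.5714)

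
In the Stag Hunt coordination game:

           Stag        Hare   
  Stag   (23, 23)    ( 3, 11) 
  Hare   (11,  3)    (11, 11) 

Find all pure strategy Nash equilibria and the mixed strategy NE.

Pure NE: (Stag, Stag) and (Hare, Hare); Mixed NE: p = 0.4, q = 0.4

Work:
Check pure NE:
(Stag, Stag): (23, 23) - no unilateral deviation beneficial
(Hare, Hare): (11, 11) - no unilateral deviation beneficial
Mixed NE: P1 plays Stag with p = 0.4, P2 plays Stag with q = 0.4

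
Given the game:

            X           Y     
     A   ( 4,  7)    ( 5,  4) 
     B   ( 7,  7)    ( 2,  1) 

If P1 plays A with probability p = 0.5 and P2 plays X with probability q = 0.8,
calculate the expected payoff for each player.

E[P1] = 5.1, E[P2] = 6.1

Work:
E[P1] = p·q·π₁(A,X) + p·(1-q)·π₁(A,Y) + (1-p)·q·π₁(B,X) + (1-p)·(1-q)·π₁(B,Y)
= 0.5·0.8·4 + 0.5·0.2·5 + 0.5·0.8·7 + 0.5·0.2·2
= 5.1

E[P2] = 6.1 (similar calculation)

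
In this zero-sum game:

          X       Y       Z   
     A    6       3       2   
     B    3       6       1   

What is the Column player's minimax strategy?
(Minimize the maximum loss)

Column should play Z, value = 2

Work:
Column player minimizes Row's maximum payoff:
Column X: max payoff to Row = 6
Column Y: max payoff to Row = 6
Column Z: max payoff to Row = 2
Minimum is 2, achieved by column Z.
Minimax strategy: Z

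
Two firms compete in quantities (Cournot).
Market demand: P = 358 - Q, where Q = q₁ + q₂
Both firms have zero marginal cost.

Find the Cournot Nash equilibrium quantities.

q₁* = q₂* = 119.33; P* = 119.33

Work:
Profit: π_i = P·q_i = (a - q_i - q_j)·q_i
FOC: ∂π_i/∂q_i = a - 2q_i - q_j = 0
Reaction function: q_i = (358 - q_j)/2
Symmetry: q* = 358/3 = 119.33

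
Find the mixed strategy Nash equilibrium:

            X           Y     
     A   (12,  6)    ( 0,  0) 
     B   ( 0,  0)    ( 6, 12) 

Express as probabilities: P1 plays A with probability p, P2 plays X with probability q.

p = 0.6667, q = 0.3333

Work:
Find probabilities that make opponent indifferent:
P2 chooses q to make P1 indifferent between A and B
P1 chooses p to make P2 indifferent between X and Y
Mixed NE: P1 plays (A: 0.6667, B: 0.3333), P2 plays (X: 0.3333, Y: 0.6667)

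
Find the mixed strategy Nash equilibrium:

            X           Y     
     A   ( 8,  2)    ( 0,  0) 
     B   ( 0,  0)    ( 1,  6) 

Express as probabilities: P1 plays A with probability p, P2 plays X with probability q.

p = 0.75, q = 0.1111

Work:
Find probabilities that make opponent indifferent:
P2 chooses q to make P1 indifferent between A and B
P1 chooses p to make P2 indifferent between X and Y
Mixed NE: P1 plays (A: 0.75, B: 0.25), P2 plays (X: 0.1111, Y: 0.8889)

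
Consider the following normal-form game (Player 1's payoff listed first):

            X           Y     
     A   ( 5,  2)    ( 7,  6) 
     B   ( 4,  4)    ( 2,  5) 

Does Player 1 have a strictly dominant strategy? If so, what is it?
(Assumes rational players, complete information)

Yes, Player 1's strictly dominant strategy is A

Work:
A strategy strictly dominates another if it gives a strictly higher payoff against every opponent action. Compare each pair of P1's strategies column-by-column:
  A vs B: [5 vs 4, 7 vs 2] → A strictly dominates B
  B vs A: [4 vs 5, 2 vs 7] → B does not strictly dominate A (column X: 4 ≤ 5)
A strictly dominates every other strategy → strictly dominant.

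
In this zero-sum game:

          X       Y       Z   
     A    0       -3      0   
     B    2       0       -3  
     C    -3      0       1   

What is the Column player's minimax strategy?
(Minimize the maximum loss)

Column should play Y, value = 0

Work:
Column player minimizes Row's maximum payoff:
Column X: max payoff to Row = 2
Column Y: max payoff to Row = 0
Column Z: max payoff to Row = 1
Minimum is 0, achieved by column Y.
Minimax strategy: Y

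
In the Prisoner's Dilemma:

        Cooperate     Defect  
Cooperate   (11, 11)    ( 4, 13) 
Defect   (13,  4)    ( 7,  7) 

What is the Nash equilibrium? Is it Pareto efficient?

(Defect, Defect) is NE; not Pareto efficient

Work:
Defect dominates Cooperate for both players:
If P2 cooperates: Defect (13) > Cooperate (11)
If P2 defects: Defect (7) > Cooperate (4)
NE: (Defect, Defect) with payoff (7, 7)
But (Cooperate, Cooperate) = (11, 11) Pareto dominates (7, 7)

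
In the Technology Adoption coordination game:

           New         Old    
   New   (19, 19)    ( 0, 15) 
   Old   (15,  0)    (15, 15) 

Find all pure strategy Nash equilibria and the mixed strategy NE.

Pure NE: (New, New) and (Old, Old); Mixed NE: p = 0.7895, q = 0.7895

Work:
Check pure NE:
(New, New): (19, 19) - no unilateral deviation beneficial
(Old, Old): (15, 15) - no unilateral deviation beneficial
Mixed NE: P1 plays New with p = 0.7895, P2 plays New with q = 0.7895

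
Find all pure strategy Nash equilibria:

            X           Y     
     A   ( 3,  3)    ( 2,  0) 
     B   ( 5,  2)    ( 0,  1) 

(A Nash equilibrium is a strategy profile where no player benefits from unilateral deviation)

Nash equilibrium: (B, X)

Work:
Best responses:
  P1 vs X: payoffs [3, 5] → best response B (payoff 5)
  P1 vs Y: payoffs [2, 0] → best response A (payoff 2)
  P2 vs A: payoffs [3, 0] → best response X (payoff 3)
  P2 vs B: payoffs [2, 1] → best response X (payoff 2)
Mutual best responses: (B,X) → Nash equilibria.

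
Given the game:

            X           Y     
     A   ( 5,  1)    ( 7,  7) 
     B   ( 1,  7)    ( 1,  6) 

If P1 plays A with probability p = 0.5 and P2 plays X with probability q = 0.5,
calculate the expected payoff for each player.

E[P1] = 3.5, E[P2] = 5.25

Work:
E[P1] = p·q·π₁(A,X) + p·(1-q)·π₁(A,Y) + (1-p)·q·π₁(B,X) + (1-p)·(1-q)·π₁(B,Y)
= 0.5·0.5·5 + 0.5·0.5·7 + 0.5·0.5·1 + 0.5·0.5·1
= 3.5

E[P2] = 5.25 (similar calculation)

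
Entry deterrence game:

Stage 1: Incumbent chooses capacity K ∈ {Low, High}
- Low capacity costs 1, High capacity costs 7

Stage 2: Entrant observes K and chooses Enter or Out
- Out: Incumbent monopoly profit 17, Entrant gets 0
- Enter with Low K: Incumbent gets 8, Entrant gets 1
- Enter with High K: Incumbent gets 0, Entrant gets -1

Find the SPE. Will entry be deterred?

SPE: (High, Enter|Low, Out|High); Entry deterred. Incumbent net profit = 10

Work:
After Low K: Entrant enters (1 > 0)
After High K: Entrant stays out (-1 < 0)
Incumbent: Low → 8−1=7, High → 17−7=10
Incumbent chooses High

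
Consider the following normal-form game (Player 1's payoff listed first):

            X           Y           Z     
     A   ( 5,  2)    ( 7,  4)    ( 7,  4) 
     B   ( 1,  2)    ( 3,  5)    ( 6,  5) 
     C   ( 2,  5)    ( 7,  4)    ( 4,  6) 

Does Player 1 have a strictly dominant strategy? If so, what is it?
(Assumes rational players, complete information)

No strictly dominant strategy exists for Player 1

Work:
A strategy strictly dominates another if it gives a strictly higher payoff against every opponent action. Compare each pair of P1's strategies column-by-column:
  A vs B: [5 vs 1, 7 vs 3, 7 vs 6] → A strictly dominates B
  A vs C: [5 vs 2, 7 vs 7, 7 vs 4] → A does not strictly dominate C (column Y: 7 ≤ 7)
  B vs A: [1 vs 5, 3 vs 7, 6 vs 7] → B does not strictly dominate A (column X: 1 ≤ 5)
  B vs C: [1 vs 2, 3 vs 7, 6 vs 4] → B does not strictly dominate C (column X: 1 ≤ 2)
  C vs A: [2 vs 5, 7 vs 7, 4 vs 7] → C does not strictly dominate A (column X: 2 ≤ 5)
  C vs B: [2 vs 1, 7 vs 3, 4 vs 6] → C does not strictly dominate B (column Z: 4 ≤ 6)
No single strategy strictly dominates all others → no strictly dominant strategy.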